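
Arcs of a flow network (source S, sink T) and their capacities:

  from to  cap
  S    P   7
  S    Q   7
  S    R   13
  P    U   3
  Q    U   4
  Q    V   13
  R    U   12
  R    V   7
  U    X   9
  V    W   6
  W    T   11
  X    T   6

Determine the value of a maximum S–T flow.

12

Augment S→P→U→X→T: bottleneck 3, flow now 3.
Augment S→Q→U→X→T: bottleneck 3, flow now 6.
Augment S→Q→V→W→T: bottleneck 4, flow now 10.
Augment S→R→V→W→T: bottleneck 2, flow now 12.
No augmenting path remains; maximum flow = 12.
In the residual graph, reachable from S: {S, P, Q, R, U, V, X}.
Min-cut edges: V→W (6), X→T (6); capacity 6 + 6 = 12.
This cut is saturated, so no flow can exceed 12.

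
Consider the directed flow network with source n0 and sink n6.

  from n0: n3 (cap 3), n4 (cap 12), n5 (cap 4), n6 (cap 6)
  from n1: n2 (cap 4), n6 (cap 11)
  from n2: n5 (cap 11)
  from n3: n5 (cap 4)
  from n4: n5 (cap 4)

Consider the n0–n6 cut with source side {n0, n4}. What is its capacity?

Edges leaving {n0, n4}: n0→n3 (3), n0→n5 (4), n0→n6 (6), n4→n5 (4).
Cut capacity = 3 + 4 + 6 + 4 = 17.

17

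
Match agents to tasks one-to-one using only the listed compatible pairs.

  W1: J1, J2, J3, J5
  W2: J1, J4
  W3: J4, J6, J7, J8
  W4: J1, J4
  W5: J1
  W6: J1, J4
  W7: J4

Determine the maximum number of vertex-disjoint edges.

Unit-capacity flow: source→left, listed edges, right→sink; max matching = max flow.
Augmenting path W1→J1 (+1); matched 1.
Augmenting path W2→J4 (+1); matched 2.
Augmenting path W3→J6 (+1); matched 3.
Augmenting path W4→J1→W1→J2 (+1); matched 4.
No augmenting path remains; maximum matching = 4.
König certificate: {W1, W3, J1, J4} is a vertex cover of size 4 (every listed pair touches it), so no matching can be larger.

4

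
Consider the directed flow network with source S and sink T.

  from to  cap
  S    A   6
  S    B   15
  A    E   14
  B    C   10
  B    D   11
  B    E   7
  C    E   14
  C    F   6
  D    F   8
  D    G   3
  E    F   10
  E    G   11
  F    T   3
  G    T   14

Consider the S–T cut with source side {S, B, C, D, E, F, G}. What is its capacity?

Edges leaving {S, B, C, D, E, F, G}: S→A (6), F→T (3), G→T (14).
Cut capacity = 6 + 3 + 14 = 23.

23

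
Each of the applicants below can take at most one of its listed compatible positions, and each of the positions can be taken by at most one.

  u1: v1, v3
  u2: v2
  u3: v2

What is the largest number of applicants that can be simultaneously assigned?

2

Unit-capacity flow: source→left, listed edges, right→sink; max matching = max flow.
Augmenting path u1→v1 (+1); matched 1.
Augmenting path u2→v2 (+1); matched 2.
No augmenting path remains; maximum matching = 2.
König certificate: {u1, v2} is a vertex cover of size 2 (every listed pair touches it), so no matching can be larger.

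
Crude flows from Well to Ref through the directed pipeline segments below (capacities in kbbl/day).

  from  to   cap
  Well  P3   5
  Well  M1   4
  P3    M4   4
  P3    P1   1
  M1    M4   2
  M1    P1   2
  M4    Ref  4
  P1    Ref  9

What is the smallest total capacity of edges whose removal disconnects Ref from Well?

7

Augment Well→P3→M4→Ref: bottleneck 4, flow now 4.
Augment Well→P3→P1→Ref: bottleneck 1, flow now 5.
Augment Well→M1→P1→Ref: bottleneck 2, flow now 7.
No augmenting path remains; maximum flow = 7.
By max-flow min-cut, the minimum cut capacity equals the max flow.
In the residual graph, reachable from Well: {Well, P3, M1, M4}.
Min-cut edges: P3→P1 (1), M1→P1 (2), M4→Ref (4); capacity 1 + 2 + 4 = 7.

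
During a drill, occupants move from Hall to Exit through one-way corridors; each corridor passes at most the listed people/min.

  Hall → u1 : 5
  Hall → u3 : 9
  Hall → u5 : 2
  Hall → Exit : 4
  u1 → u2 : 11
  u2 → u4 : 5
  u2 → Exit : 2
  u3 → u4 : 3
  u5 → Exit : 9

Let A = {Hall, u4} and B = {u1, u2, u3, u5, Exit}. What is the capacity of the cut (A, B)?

20

Edges leaving {Hall, u4}: Hall→u1 (5), Hall→u3 (9), Hall→u5 (2), Hall→Exit (4).
Cut capacity = 5 + 9 + 2 + 4 = 20.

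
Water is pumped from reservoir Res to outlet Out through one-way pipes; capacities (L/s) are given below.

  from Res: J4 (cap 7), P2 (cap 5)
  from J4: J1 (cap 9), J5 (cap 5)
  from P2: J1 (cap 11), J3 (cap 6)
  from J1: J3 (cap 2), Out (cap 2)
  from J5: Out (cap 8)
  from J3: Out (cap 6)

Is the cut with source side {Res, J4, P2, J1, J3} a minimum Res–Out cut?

No — its capacity is 13, but the minimum cut has capacity 12.

Given cut capacity: 5 + 2 + 6 = 13.
Augment Res→J4→J1→Out: bottleneck 2, flow now 2.
Augment Res→J4→J5→Out: bottleneck 5, flow now 7.
Augment Res→P2→J3→Out: bottleneck 5, flow now 12.
No augmenting path remains; maximum flow = 12.
In the residual graph, reachable from Res: {Res}.
Min-cut edges: Res→J4 (7), Res→P2 (5); capacity 7 + 5 = 12.
Cut capacity 13 exceeds the max flow 12, so it is not minimum.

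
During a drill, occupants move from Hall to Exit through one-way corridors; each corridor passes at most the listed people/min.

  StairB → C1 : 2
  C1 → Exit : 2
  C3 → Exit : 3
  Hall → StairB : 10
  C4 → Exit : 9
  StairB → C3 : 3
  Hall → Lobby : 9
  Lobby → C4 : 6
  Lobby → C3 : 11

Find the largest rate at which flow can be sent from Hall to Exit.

Augment Hall→Lobby→C4→Exit: bottleneck 6, flow now 6.
Augment Hall→Lobby→C3→Exit: bottleneck 3, flow now 9.
Augment Hall→StairB→C1→Exit: bottleneck 2, flow now 11.
No augmenting path remains; maximum flow = 11.
In the residual graph, reachable from Hall: {Hall, Lobby, StairB, C3}.
Min-cut edges: Lobby→C4 (6), StairB→C1 (2), C3→Exit (3); capacity 6 + 2 + 3 = 11.
This cut is saturated, so no flow can exceed 11.

11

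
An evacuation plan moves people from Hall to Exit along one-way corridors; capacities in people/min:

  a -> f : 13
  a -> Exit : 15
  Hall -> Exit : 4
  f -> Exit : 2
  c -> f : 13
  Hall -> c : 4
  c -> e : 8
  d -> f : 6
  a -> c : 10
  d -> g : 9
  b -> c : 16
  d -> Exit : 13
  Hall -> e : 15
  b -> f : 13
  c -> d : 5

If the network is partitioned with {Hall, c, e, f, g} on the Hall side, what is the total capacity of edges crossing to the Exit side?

11

Edges leaving {Hall, c, e, f, g}: Hall→Exit (4), c→d (5), f→Exit (2).
Cut capacity = 4 + 5 + 2 = 11.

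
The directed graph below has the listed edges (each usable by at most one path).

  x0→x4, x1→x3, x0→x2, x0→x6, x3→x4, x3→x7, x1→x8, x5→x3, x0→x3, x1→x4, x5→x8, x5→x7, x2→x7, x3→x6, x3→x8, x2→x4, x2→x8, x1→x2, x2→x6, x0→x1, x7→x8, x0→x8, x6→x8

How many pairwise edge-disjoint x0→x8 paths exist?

Assign every edge capacity 1; by Menger, the answer equals the max flow.
Path x0→x8 (+1); total 1.
Path x0→x1→x8 (+1); total 2.
Path x0→x2→x8 (+1); total 3.
Path x0→x3→x8 (+1); total 4.
Path x0→x6→x8 (+1); total 5.
No residual x0→x8 path; max flow = 5.
Certifying cut of size 5: {x0→x1, x0→x2, x0→x3, x0→x6, x0→x8}.

5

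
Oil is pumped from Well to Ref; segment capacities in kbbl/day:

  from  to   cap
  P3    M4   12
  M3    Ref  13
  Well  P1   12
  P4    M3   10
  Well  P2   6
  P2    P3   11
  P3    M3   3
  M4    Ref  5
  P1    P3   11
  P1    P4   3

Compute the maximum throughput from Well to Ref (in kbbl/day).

11

Augment Well→P2→P3→M3→Ref: bottleneck 3, flow now 3.
Augment Well→P2→P3→M4→Ref: bottleneck 3, flow now 6.
Augment Well→P1→P4→M3→Ref: bottleneck 3, flow now 9.
Augment Well→P1→P3→M4→Ref: bottleneck 2, flow now 11.
No augmenting path remains; maximum flow = 11.
In the residual graph, reachable from Well: {Well, P2, P1, P3, M4}.
Min-cut edges: P1→P4 (3), P3→M3 (3), M4→Ref (5); capacity 3 + 3 + 5 = 11.
This cut is saturated, so no flow can exceed 11.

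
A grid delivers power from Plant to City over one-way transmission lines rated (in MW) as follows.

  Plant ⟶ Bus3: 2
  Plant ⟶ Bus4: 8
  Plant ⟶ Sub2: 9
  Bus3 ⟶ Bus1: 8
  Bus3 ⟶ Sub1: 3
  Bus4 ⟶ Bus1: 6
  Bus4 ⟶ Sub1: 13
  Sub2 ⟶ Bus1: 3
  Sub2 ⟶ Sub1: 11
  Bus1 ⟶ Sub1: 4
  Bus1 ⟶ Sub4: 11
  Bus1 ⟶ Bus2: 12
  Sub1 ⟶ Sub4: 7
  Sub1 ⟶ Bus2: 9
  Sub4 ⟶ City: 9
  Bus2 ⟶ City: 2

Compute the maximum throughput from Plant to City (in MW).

11

Augment Plant→Bus3→Bus1→Sub4→City: bottleneck 2, flow now 2.
Augment Plant→Bus4→Bus1→Sub4→City: bottleneck 6, flow now 8.
Augment Plant→Bus4→Sub1→Sub4→City: bottleneck 1, flow now 9.
Augment Plant→Bus4→Sub1→Bus2→City: bottleneck 1, flow now 10.
Augment Plant→Sub2→Bus1→Bus2→City: bottleneck 1, flow now 11.
No augmenting path remains; maximum flow = 11.
In the residual graph, reachable from Plant: {Plant, Bus3, Bus4, Sub2, Bus1, Sub1, Sub4, Bus2}.
Min-cut edges: Sub4→City (9), Bus2→City (2); capacity 9 + 2 = 11.
This cut is saturated, so no flow can exceed 11.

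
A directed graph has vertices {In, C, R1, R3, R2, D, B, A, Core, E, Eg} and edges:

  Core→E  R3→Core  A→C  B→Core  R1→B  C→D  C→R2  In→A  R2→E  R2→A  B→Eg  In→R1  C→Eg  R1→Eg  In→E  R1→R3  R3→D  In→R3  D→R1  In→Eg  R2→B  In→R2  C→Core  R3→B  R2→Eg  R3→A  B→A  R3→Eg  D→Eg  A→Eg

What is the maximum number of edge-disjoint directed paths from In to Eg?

Assign every edge capacity 1; by Menger, the answer equals the max flow.
Path In→Eg (+1); total 1.
Path In→R1→Eg (+1); total 2.
Path In→R3→Eg (+1); total 3.
Path In→R2→Eg (+1); total 4.
Path In→A→Eg (+1); total 5.
No residual In→Eg path; max flow = 5.
Certifying cut of size 5: {In→A, In→Eg, In→R1, In→R2, In→R3}.

5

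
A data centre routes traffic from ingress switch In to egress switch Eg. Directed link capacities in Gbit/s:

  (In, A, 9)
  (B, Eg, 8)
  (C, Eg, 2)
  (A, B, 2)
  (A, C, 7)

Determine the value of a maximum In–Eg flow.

Augment In→A→B→Eg: bottleneck 2, flow now 2.
Augment In→A→C→Eg: bottleneck 2, flow now 4.
No augmenting path remains; maximum flow = 4.
In the residual graph, reachable from In: {In, A, C}.
Min-cut edges: A→B (2), C→Eg (2); capacity 2 + 2 = 4.
This cut is saturated, so no flow can exceed 4.

4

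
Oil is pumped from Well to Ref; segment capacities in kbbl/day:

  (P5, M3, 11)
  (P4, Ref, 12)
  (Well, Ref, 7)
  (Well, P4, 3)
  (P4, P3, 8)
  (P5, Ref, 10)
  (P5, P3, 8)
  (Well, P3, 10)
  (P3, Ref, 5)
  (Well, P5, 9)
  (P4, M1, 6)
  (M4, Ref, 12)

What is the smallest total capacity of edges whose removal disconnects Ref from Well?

Augment Well→Ref: bottleneck 7, flow now 7.
Augment Well→P5→Ref: bottleneck 9, flow now 16.
Augment Well→P4→Ref: bottleneck 3, flow now 19.
Augment Well→P3→Ref: bottleneck 5, flow now 24.
No augmenting path remains; maximum flow = 24.
By max-flow min-cut, the minimum cut capacity equals the max flow.
In the residual graph, reachable from Well: {Well, P3}.
Min-cut edges: Well→P5 (9), Well→P4 (3), Well→Ref (7), P3→Ref (5); capacity 9 + 3 + 7 + 5 = 24.

24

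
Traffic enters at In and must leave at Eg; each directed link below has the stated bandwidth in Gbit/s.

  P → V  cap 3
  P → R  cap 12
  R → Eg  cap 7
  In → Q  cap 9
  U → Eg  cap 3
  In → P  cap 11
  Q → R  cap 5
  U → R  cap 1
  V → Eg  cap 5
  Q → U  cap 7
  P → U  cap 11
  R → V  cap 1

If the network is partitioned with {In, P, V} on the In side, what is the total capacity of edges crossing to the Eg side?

37

Edges leaving {In, P, V}: In→Q (9), P→R (12), P→U (11), V→Eg (5).
Cut capacity = 9 + 12 + 11 + 5 = 37.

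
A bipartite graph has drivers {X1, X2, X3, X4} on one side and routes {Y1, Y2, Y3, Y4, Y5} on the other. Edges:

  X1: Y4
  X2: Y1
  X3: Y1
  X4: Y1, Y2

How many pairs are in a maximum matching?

3

Unit-capacity flow: source→left, listed edges, right→sink; max matching = max flow.
Augmenting path X1→Y4 (+1); matched 1.
Augmenting path X2→Y1 (+1); matched 2.
Augmenting path X4→Y2 (+1); matched 3.
No augmenting path remains; maximum matching = 3.
König certificate: {X1, X4, Y1} is a vertex cover of size 3 (every listed pair touches it), so no matching can be larger.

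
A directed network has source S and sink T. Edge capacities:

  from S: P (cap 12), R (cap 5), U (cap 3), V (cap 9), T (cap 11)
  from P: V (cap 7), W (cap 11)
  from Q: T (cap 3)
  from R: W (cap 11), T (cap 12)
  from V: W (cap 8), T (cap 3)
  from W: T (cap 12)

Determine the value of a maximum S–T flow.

Augment S→T: bottleneck 11, flow now 11.
Augment S→R→T: bottleneck 5, flow now 16.
Augment S→V→T: bottleneck 3, flow now 19.
Augment S→P→W→T: bottleneck 11, flow now 30.
Augment S→V→W→T: bottleneck 1, flow now 31.
No augmenting path remains; maximum flow = 31.
In the residual graph, reachable from S: {S, P, U, V, W}.
Min-cut edges: S→R (5), S→T (11), V→T (3), W→T (12); capacity 5 + 11 + 3 + 12 = 31.
This cut is saturated, so no flow can exceed 31.

31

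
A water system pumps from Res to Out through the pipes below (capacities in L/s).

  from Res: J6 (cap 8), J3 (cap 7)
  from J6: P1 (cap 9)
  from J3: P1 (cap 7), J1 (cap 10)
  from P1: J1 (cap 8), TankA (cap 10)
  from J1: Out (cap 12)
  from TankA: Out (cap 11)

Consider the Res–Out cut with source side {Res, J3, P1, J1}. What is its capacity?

Edges leaving {Res, J3, P1, J1}: Res→J6 (8), P1→TankA (10), J1→Out (12).
Cut capacity = 8 + 10 + 12 = 30.

30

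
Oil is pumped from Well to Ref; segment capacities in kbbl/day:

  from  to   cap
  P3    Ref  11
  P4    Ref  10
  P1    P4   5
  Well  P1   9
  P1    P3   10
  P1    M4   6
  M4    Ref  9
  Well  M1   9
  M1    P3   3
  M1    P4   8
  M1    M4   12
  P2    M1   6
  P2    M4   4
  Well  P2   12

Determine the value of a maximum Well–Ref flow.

28

Augment Well→P1→P3→Ref: bottleneck 9, flow now 9.
Augment Well→P2→M4→Ref: bottleneck 4, flow now 13.
Augment Well→M1→P3→Ref: bottleneck 2, flow now 15.
Augment Well→M1→P4→Ref: bottleneck 7, flow now 22.
Augment Well→P2→M1→P4→Ref: bottleneck 1, flow now 23.
Augment Well→P2→M1→M4→Ref: bottleneck 5, flow now 28.
No augmenting path remains; maximum flow = 28.
In the residual graph, reachable from Well: {Well, P2}.
Min-cut edges: Well→P1 (9), Well→M1 (9), P2→M1 (6), P2→M4 (4); capacity 9 + 9 + 6 + 4 = 28.
This cut is saturated, so no flow can exceed 28.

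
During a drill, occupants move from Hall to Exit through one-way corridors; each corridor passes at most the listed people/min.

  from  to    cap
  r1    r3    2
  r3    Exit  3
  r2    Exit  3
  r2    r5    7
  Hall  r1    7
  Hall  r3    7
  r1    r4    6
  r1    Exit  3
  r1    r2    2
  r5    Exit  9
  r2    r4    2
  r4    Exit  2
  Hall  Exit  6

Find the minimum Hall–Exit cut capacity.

Augment Hall→Exit: bottleneck 6, flow now 6.
Augment Hall→r1→Exit: bottleneck 3, flow now 9.
Augment Hall→r3→Exit: bottleneck 3, flow now 12.
Augment Hall→r1→r2→Exit: bottleneck 2, flow now 14.
Augment Hall→r1→r4→Exit: bottleneck 2, flow now 16.
No augmenting path remains; maximum flow = 16.
By max-flow min-cut, the minimum cut capacity equals the max flow.
In the residual graph, reachable from Hall: {Hall, r3}.
Min-cut edges: Hall→r1 (7), Hall→Exit (6), r3→Exit (3); capacity 7 + 6 + 3 = 16.

16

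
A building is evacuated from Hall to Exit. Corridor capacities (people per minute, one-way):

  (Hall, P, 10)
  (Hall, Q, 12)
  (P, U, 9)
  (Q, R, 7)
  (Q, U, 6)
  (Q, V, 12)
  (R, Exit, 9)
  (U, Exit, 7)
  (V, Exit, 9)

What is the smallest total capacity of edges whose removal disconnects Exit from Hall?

Augment Hall→P→U→Exit: bottleneck 7, flow now 7.
Augment Hall→Q→R→Exit: bottleneck 7, flow now 14.
Augment Hall→Q→V→Exit: bottleneck 5, flow now 19.
No augmenting path remains; maximum flow = 19.
By max-flow min-cut, the minimum cut capacity equals the max flow.
In the residual graph, reachable from Hall: {Hall, P, U}.
Min-cut edges: Hall→Q (12), U→Exit (7); capacity 12 + 7 = 19.

19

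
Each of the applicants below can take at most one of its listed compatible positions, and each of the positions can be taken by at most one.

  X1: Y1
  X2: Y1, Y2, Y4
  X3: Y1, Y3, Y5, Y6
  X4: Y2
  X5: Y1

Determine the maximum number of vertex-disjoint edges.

4

Unit-capacity flow: source→left, listed edges, right→sink; max matching = max flow.
Augmenting path X1→Y1 (+1); matched 1.
Augmenting path X2→Y2 (+1); matched 2.
Augmenting path X3→Y3 (+1); matched 3.
Augmenting path X4→Y2→X2→Y4 (+1); matched 4.
No augmenting path remains; maximum matching = 4.
König certificate: {X2, X3, X4, Y1} is a vertex cover of size 4 (every listed pair touches it), so no matching can be larger.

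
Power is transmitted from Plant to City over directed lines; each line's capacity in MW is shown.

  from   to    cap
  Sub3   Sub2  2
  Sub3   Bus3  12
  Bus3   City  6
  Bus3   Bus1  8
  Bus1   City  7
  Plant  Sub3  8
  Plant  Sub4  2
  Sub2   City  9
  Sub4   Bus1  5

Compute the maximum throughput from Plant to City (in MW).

10

Augment Plant→Sub4→Bus1→City: bottleneck 2, flow now 2.
Augment Plant→Sub3→Bus3→City: bottleneck 6, flow now 8.
Augment Plant→Sub3→Sub2→City: bottleneck 2, flow now 10.
No augmenting path remains; maximum flow = 10.
In the residual graph, reachable from Plant: {Plant}.
Min-cut edges: Plant→Sub4 (2), Plant→Sub3 (8); capacity 2 + 8 = 10.
This cut is saturated, so no flow can exceed 10.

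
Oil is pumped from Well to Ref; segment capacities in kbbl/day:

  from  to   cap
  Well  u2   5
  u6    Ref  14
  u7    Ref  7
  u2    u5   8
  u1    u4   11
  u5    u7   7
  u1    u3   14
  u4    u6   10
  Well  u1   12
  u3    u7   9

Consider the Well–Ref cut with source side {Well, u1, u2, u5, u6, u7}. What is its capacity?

46

Edges leaving {Well, u1, u2, u5, u6, u7}: u1→u3 (14), u1→u4 (11), u6→Ref (14), u7→Ref (7).
Cut capacity = 14 + 11 + 14 + 7 = 46.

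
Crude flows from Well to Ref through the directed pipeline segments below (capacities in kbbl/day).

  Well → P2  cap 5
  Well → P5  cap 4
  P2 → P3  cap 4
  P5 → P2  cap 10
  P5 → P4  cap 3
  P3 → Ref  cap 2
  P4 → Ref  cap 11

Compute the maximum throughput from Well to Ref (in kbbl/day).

Augment Well→P2→P3→Ref: bottleneck 2, flow now 2.
Augment Well→P5→P4→Ref: bottleneck 3, flow now 5.
No augmenting path remains; maximum flow = 5.
In the residual graph, reachable from Well: {Well, P2, P5, P3}.
Min-cut edges: P5→P4 (3), P3→Ref (2); capacity 3 + 2 = 5.
This cut is saturated, so no flow can exceed 5.

5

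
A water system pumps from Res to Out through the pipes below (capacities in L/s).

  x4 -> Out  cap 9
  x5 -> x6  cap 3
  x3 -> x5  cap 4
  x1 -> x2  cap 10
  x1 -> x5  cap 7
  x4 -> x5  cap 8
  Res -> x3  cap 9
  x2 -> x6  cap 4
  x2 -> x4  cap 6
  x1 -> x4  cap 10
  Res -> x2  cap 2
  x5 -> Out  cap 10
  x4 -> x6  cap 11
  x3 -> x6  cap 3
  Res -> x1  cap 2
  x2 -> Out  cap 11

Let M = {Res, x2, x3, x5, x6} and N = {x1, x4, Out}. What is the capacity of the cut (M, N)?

Edges leaving {Res, x2, x3, x5, x6}: Res→x1 (2), x2→x4 (6), x2→Out (11), x5→Out (10).
Cut capacity = 2 + 6 + 11 + 10 = 29.

29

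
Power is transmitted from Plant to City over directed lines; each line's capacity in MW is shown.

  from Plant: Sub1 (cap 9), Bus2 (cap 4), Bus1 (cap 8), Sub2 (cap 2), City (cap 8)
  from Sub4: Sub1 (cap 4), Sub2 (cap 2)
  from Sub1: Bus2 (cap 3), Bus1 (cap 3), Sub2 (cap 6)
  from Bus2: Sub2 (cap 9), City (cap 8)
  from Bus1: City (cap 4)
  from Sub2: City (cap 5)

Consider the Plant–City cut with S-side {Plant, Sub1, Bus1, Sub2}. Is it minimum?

Given cut capacity: 4 + 8 + 3 + 4 + 5 = 24.
Augment Plant→City: bottleneck 8, flow now 8.
Augment Plant→Bus2→City: bottleneck 4, flow now 12.
Augment Plant→Bus1→City: bottleneck 4, flow now 16.
Augment Plant→Sub2→City: bottleneck 2, flow now 18.
Augment Plant→Sub1→Bus2→City: bottleneck 3, flow now 21.
Augment Plant→Sub1→Sub2→City: bottleneck 3, flow now 24.
No augmenting path remains; maximum flow = 24.
Cut capacity 24 equals the max flow, so it is a minimum cut.

Yes — it is a minimum cut (capacity 24).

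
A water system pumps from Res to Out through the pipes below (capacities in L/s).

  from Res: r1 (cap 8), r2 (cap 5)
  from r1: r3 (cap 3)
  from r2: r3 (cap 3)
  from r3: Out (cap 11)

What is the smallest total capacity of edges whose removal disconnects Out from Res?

Augment Res→r1→r3→Out: bottleneck 3, flow now 3.
Augment Res→r2→r3→Out: bottleneck 3, flow now 6.
No augmenting path remains; maximum flow = 6.
By max-flow min-cut, the minimum cut capacity equals the max flow.
In the residual graph, reachable from Res: {Res, r1, r2}.
Min-cut edges: r1→r3 (3), r2→r3 (3); capacity 3 + 3 = 6.

6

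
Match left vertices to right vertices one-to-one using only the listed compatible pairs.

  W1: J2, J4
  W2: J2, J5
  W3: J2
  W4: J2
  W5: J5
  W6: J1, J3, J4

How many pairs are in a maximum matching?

Unit-capacity flow: source→left, listed edges, right→sink; max matching = max flow.
Augmenting path W1→J2 (+1); matched 1.
Augmenting path W2→J5 (+1); matched 2.
Augmenting path W6→J1 (+1); matched 3.
Augmenting path W3→J2→W1→J4 (+1); matched 4.
No augmenting path remains; maximum matching = 4.
König certificate: {W1, W6, J2, J5} is a vertex cover of size 4 (every listed pair touches it), so no matching can be larger.

4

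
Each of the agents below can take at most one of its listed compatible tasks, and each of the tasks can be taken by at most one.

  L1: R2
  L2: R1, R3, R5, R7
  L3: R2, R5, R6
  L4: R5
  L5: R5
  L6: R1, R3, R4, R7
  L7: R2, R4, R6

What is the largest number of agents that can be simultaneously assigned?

6

Unit-capacity flow: source→left, listed edges, right→sink; max matching = max flow.
Augmenting path L1→R2 (+1); matched 1.
Augmenting path L2→R1 (+1); matched 2.
Augmenting path L3→R5 (+1); matched 3.
Augmenting path L6→R3 (+1); matched 4.
Augmenting path L7→R4 (+1); matched 5.
Augmenting path L4→R5→L3→R6 (+1); matched 6.
No augmenting path remains; maximum matching = 6.
König certificate: {L1, L2, L3, L6, L7, R5} is a vertex cover of size 6 (every listed pair touches it), so no matching can be larger.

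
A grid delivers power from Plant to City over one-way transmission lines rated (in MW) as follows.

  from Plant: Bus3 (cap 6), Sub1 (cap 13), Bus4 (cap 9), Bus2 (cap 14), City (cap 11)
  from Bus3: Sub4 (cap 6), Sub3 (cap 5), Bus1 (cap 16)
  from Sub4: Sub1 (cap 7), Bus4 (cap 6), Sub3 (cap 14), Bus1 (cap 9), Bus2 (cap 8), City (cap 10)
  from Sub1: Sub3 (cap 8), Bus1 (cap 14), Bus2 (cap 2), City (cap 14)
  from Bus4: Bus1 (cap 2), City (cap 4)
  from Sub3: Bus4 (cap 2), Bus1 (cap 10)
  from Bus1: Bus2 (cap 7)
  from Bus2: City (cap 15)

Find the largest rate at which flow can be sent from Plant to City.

49

Augment Plant→City: bottleneck 11, flow now 11.
Augment Plant→Sub1→City: bottleneck 13, flow now 24.
Augment Plant→Bus4→City: bottleneck 4, flow now 28.
Augment Plant→Bus2→City: bottleneck 14, flow now 42.
Augment Plant→Bus3→Sub4→City: bottleneck 6, flow now 48.
Augment Plant→Bus4→Bus1→Bus2→City: bottleneck 1, flow now 49.
No augmenting path remains; maximum flow = 49.
In the residual graph, reachable from Plant: {Plant, Bus4, Bus1, Bus2}.
Min-cut edges: Plant→Bus3 (6), Plant→Sub1 (13), Plant→City (11), Bus4→City (4), Bus2→City (15); capacity 6 + 13 + 11 + 4 + 15 = 49.
This cut is saturated, so no flow can exceed 49.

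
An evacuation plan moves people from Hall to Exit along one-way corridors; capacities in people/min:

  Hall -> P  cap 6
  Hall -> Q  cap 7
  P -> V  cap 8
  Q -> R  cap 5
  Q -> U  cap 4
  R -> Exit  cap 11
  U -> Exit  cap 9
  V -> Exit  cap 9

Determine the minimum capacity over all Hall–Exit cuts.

13

Augment Hall→P→V→Exit: bottleneck 6, flow now 6.
Augment Hall→Q→R→Exit: bottleneck 5, flow now 11.
Augment Hall→Q→U→Exit: bottleneck 2, flow now 13.
No augmenting path remains; maximum flow = 13.
By max-flow min-cut, the minimum cut capacity equals the max flow.
In the residual graph, reachable from Hall: {Hall}.
Min-cut edges: Hall→P (6), Hall→Q (7); capacity 6 + 7 = 13.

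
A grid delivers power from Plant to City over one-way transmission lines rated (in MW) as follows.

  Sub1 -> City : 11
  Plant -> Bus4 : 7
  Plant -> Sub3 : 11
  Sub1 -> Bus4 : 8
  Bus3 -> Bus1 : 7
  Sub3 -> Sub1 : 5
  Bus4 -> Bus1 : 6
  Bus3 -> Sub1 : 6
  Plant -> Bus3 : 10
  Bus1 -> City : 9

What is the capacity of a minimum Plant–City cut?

Augment Plant→Sub3→Sub1→City: bottleneck 5, flow now 5.
Augment Plant→Bus4→Bus1→City: bottleneck 6, flow now 11.
Augment Plant→Bus3→Sub1→City: bottleneck 6, flow now 17.
Augment Plant→Bus3→Bus1→City: bottleneck 3, flow now 20.
No augmenting path remains; maximum flow = 20.
By max-flow min-cut, the minimum cut capacity equals the max flow.
In the residual graph, reachable from Plant: {Plant, Sub3, Bus4, Bus3, Bus1}.
Min-cut edges: Sub3→Sub1 (5), Bus3→Sub1 (6), Bus1→City (9); capacity 5 + 6 + 9 = 20.

20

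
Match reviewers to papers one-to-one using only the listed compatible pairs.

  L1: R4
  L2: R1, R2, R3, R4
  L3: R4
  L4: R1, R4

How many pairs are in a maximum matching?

Unit-capacity flow: source→left, listed edges, right→sink; max matching = max flow.
Augmenting path L1→R4 (+1); matched 1.
Augmenting path L2→R1 (+1); matched 2.
Augmenting path L4→R1→L2→R2 (+1); matched 3.
No augmenting path remains; maximum matching = 3.
König certificate: {L2, L4, R4} is a vertex cover of size 3 (every listed pair touches it), so no matching can be larger.

3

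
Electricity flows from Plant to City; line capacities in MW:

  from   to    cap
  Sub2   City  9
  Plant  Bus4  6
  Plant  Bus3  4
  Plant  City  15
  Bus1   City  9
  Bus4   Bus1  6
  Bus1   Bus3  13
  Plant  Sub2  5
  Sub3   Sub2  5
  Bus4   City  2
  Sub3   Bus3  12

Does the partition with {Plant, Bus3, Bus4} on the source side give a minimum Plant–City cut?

Given cut capacity: 5 + 15 + 6 + 2 = 28.
Augment Plant→City: bottleneck 15, flow now 15.
Augment Plant→Sub2→City: bottleneck 5, flow now 20.
Augment Plant→Bus4→City: bottleneck 2, flow now 22.
Augment Plant→Bus4→Bus1→City: bottleneck 4, flow now 26.
No augmenting path remains; maximum flow = 26.
In the residual graph, reachable from Plant: {Plant, Bus3}.
Min-cut edges: Plant→Sub2 (5), Plant→Bus4 (6), Plant→City (15); capacity 5 + 6 + 15 = 26.
Cut capacity 28 exceeds the max flow 26, so it is not minimum.

No — its capacity is 28, but the minimum cut has capacity 26.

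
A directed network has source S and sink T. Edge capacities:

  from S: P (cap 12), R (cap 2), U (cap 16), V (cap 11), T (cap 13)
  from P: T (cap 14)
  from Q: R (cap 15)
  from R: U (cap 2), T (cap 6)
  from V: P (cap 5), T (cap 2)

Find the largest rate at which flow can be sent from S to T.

Augment S→T: bottleneck 13, flow now 13.
Augment S→P→T: bottleneck 12, flow now 25.
Augment S→R→T: bottleneck 2, flow now 27.
Augment S→V→T: bottleneck 2, flow now 29.
Augment S→V→P→T: bottleneck 2, flow now 31.
No augmenting path remains; maximum flow = 31.
In the residual graph, reachable from S: {S, P, U, V}.
Min-cut edges: S→R (2), S→T (13), P→T (14), V→T (2); capacity 2 + 13 + 14 + 2 = 31.
This cut is saturated, so no flow can exceed 31.

31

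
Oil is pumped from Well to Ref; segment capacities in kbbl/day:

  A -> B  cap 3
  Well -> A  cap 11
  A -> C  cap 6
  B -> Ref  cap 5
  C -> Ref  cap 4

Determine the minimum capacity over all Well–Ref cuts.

Augment Well→A→B→Ref: bottleneck 3, flow now 3.
Augment Well→A→C→Ref: bottleneck 4, flow now 7.
No augmenting path remains; maximum flow = 7.
By max-flow min-cut, the minimum cut capacity equals the max flow.
In the residual graph, reachable from Well: {Well, A, C}.
Min-cut edges: A→B (3), C→Ref (4); capacity 3 + 4 = 7.

7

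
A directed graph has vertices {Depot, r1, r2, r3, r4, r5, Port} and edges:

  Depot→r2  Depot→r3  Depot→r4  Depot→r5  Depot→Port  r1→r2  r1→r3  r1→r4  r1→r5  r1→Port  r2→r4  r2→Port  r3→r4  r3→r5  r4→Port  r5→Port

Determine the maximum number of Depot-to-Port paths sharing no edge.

Assign every edge capacity 1; by Menger, the answer equals the max flow.
Path Depot→Port (+1); total 1.
Path Depot→r2→Port (+1); total 2.
Path Depot→r4→Port (+1); total 3.
Path Depot→r5→Port (+1); total 4.
No residual Depot→Port path; max flow = 4.
Certifying cut of size 4: {Depot→Port, Depot→r2, r4→Port, r5→Port}.

4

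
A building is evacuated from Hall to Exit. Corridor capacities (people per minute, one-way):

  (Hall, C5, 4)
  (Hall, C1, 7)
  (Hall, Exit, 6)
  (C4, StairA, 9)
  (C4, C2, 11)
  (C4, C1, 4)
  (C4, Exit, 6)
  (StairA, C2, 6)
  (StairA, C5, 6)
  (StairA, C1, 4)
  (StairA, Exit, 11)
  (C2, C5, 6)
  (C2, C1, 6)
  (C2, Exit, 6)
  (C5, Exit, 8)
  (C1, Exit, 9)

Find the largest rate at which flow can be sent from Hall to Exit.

17

Augment Hall→Exit: bottleneck 6, flow now 6.
Augment Hall→C5→Exit: bottleneck 4, flow now 10.
Augment Hall→C1→Exit: bottleneck 7, flow now 17.
No augmenting path remains; maximum flow = 17.
In the residual graph, reachable from Hall: {Hall}.
Min-cut edges: Hall→C5 (4), Hall→C1 (7), Hall→Exit (6); capacity 4 + 7 + 6 = 17.
This cut is saturated, so no flow can exceed 17.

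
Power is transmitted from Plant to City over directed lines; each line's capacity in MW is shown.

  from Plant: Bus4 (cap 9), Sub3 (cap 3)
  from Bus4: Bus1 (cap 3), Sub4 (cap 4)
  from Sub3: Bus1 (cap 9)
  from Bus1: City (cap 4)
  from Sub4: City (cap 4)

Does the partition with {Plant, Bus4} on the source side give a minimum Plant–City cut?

No — its capacity is 10, but the minimum cut has capacity 8.

Given cut capacity: 3 + 3 + 4 = 10.
Augment Plant→Bus4→Bus1→City: bottleneck 3, flow now 3.
Augment Plant→Bus4→Sub4→City: bottleneck 4, flow now 7.
Augment Plant→Sub3→Bus1→City: bottleneck 1, flow now 8.
No augmenting path remains; maximum flow = 8.
In the residual graph, reachable from Plant: {Plant, Bus4, Sub3, Bus1}.
Min-cut edges: Bus4→Sub4 (4), Bus1→City (4); capacity 4 + 4 = 8.
Cut capacity 10 exceeds the max flow 8, so it is not minimum.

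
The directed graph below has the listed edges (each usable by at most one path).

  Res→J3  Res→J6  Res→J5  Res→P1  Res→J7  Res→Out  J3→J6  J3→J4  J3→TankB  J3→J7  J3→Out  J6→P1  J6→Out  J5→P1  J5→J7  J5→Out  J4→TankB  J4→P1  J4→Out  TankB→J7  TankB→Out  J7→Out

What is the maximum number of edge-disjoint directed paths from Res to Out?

Assign every edge capacity 1; by Menger, the answer equals the max flow.
Path Res→Out (+1); total 1.
Path Res→J3→Out (+1); total 2.
Path Res→J6→Out (+1); total 3.
Path Res→J5→Out (+1); total 4.
Path Res→J7→Out (+1); total 5.
No residual Res→Out path; max flow = 5.
Certifying cut of size 5: {Res→J3, Res→J5, Res→J6, Res→J7, Res→Out}.

5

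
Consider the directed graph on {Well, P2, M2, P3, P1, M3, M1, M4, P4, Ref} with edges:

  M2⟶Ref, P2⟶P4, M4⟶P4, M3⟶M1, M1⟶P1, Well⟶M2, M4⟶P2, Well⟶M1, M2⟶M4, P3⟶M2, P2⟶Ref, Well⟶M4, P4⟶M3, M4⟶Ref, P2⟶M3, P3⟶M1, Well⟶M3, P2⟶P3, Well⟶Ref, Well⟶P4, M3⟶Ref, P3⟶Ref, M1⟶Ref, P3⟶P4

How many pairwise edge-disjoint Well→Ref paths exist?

5

Assign every edge capacity 1; by Menger, the answer equals the max flow.
Path Well→Ref (+1); total 1.
Path Well→M2→Ref (+1); total 2.
Path Well→M3→Ref (+1); total 3.
Path Well→M1→Ref (+1); total 4.
Path Well→M4→Ref (+1); total 5.
No residual Well→Ref path; max flow = 5.
Certifying cut of size 5: {M1→Ref, M3→Ref, Well→M2, Well→M4, Well→Ref}.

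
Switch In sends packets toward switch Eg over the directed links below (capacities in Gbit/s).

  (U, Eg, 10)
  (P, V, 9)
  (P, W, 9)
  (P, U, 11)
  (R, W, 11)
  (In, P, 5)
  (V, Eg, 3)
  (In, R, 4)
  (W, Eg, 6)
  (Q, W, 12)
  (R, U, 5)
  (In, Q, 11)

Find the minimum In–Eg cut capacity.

15

Augment In→P→U→Eg: bottleneck 5, flow now 5.
Augment In→Q→W→Eg: bottleneck 6, flow now 11.
Augment In→R→U→Eg: bottleneck 4, flow now 15.
No augmenting path remains; maximum flow = 15.
By max-flow min-cut, the minimum cut capacity equals the max flow.
In the residual graph, reachable from In: {In, Q, W}.
Min-cut edges: In→P (5), In→R (4), W→Eg (6); capacity 5 + 4 + 6 = 15.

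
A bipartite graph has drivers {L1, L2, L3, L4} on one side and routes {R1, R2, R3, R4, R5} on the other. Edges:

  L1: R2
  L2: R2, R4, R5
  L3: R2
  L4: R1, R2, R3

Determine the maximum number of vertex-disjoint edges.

Unit-capacity flow: source→left, listed edges, right→sink; max matching = max flow.
Augmenting path L1→R2 (+1); matched 1.
Augmenting path L2→R4 (+1); matched 2.
Augmenting path L4→R1 (+1); matched 3.
No augmenting path remains; maximum matching = 3.
König certificate: {L2, L4, R2} is a vertex cover of size 3 (every listed pair touches it), so no matching can be larger.

3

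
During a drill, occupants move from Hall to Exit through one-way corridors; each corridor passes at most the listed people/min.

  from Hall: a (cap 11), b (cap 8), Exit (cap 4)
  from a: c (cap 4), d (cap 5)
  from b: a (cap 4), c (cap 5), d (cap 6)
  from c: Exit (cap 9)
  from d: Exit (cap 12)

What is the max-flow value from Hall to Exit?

Augment Hall→Exit: bottleneck 4, flow now 4.
Augment Hall→a→c→Exit: bottleneck 4, flow now 8.
Augment Hall→a→d→Exit: bottleneck 5, flow now 13.
Augment Hall→b→c→Exit: bottleneck 5, flow now 18.
Augment Hall→b→d→Exit: bottleneck 3, flow now 21.
No augmenting path remains; maximum flow = 21.
In the residual graph, reachable from Hall: {Hall, a}.
Min-cut edges: Hall→b (8), Hall→Exit (4), a→c (4), a→d (5); capacity 8 + 4 + 4 + 5 = 21.
This cut is saturated, so no flow can exceed 21.

21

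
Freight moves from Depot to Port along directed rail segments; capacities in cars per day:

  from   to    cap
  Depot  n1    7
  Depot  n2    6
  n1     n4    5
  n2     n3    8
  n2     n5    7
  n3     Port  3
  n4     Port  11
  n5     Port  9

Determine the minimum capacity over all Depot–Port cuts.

Augment Depot→n1→n4→Port: bottleneck 5, flow now 5.
Augment Depot→n2→n3→Port: bottleneck 3, flow now 8.
Augment Depot→n2→n5→Port: bottleneck 3, flow now 11.
No augmenting path remains; maximum flow = 11.
By max-flow min-cut, the minimum cut capacity equals the max flow.
In the residual graph, reachable from Depot: {Depot, n1}.
Min-cut edges: Depot→n2 (6), n1→n4 (5); capacity 6 + 5 = 11.

11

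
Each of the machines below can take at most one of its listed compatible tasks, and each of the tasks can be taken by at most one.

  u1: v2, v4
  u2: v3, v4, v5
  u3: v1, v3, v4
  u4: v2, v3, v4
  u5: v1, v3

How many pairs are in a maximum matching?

Unit-capacity flow: source→left, listed edges, right→sink; max matching = max flow.
Augmenting path u1→v2 (+1); matched 1.
Augmenting path u2→v3 (+1); matched 2.
Augmenting path u3→v1 (+1); matched 3.
Augmenting path u4→v4 (+1); matched 4.
Augmenting path u5→v3→u2→v5 (+1); matched 5.
No augmenting path remains; maximum matching = 5.
König certificate: {u1, u2, u3, u4, u5} is a vertex cover of size 5 (every listed pair touches it), so no matching can be larger.

5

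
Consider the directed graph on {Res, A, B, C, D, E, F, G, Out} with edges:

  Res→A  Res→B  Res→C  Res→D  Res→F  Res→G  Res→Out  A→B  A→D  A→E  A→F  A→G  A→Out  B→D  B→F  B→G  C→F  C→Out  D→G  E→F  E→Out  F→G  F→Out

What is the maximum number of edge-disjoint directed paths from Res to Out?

Assign every edge capacity 1; by Menger, the answer equals the max flow.
Path Res→Out (+1); total 1.
Path Res→A→Out (+1); total 2.
Path Res→C→Out (+1); total 3.
Path Res→F→Out (+1); total 4.
No residual Res→Out path; max flow = 4.
Certifying cut of size 4: {F→Out, Res→A, Res→C, Res→Out}.

4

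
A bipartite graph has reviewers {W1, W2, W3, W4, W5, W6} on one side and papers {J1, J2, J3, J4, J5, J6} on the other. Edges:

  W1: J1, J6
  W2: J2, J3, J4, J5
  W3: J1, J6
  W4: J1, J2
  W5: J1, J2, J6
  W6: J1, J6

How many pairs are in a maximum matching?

4

Unit-capacity flow: source→left, listed edges, right→sink; max matching = max flow.
Augmenting path W1→J1 (+1); matched 1.
Augmenting path W2→J2 (+1); matched 2.
Augmenting path W3→J6 (+1); matched 3.
Augmenting path W4→J2→W2→J3 (+1); matched 4.
No augmenting path remains; maximum matching = 4.
König certificate: {W2, J1, J2, J6} is a vertex cover of size 4 (every listed pair touches it), so no matching can be larger.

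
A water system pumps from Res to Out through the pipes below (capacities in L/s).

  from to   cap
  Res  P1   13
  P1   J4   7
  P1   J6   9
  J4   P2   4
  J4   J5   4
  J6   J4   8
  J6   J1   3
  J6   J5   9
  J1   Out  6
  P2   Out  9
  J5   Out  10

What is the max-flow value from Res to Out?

Augment Res→P1→J4→P2→Out: bottleneck 4, flow now 4.
Augment Res→P1→J4→J5→Out: bottleneck 3, flow now 7.
Augment Res→P1→J6→J1→Out: bottleneck 3, flow now 10.
Augment Res→P1→J6→J5→Out: bottleneck 3, flow now 13.
No augmenting path remains; maximum flow = 13.
In the residual graph, reachable from Res: {Res}.
Min-cut edges: Res→P1 (13); capacity 13 = 13.
This cut is saturated, so no flow can exceed 13.

13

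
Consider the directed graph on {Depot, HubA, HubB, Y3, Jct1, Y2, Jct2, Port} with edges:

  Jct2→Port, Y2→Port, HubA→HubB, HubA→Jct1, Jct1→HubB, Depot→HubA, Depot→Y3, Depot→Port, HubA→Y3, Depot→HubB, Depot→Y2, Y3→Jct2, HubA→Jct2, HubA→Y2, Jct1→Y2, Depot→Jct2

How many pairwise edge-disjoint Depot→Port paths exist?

3

Assign every edge capacity 1; by Menger, the answer equals the max flow.
Path Depot→Port (+1); total 1.
Path Depot→Y2→Port (+1); total 2.
Path Depot→Jct2→Port (+1); total 3.
No residual Depot→Port path; max flow = 3.
Certifying cut of size 3: {Depot→Port, Jct2→Port, Y2→Port}.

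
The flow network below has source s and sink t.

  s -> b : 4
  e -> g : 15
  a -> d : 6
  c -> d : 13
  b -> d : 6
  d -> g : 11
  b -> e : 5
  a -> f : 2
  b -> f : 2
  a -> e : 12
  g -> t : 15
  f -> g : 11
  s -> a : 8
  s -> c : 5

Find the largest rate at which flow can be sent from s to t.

15

Augment s→a→d→g→t: bottleneck 6, flow now 6.
Augment s→a→e→g→t: bottleneck 2, flow now 8.
Augment s→b→d→g→t: bottleneck 4, flow now 12.
Augment s→c→d→g→t: bottleneck 1, flow now 13.
Augment s→c→d→a→e→g→t: bottleneck 2, flow now 15. (uses reverse residual edge)
No augmenting path remains; maximum flow = 15.
In the residual graph, reachable from s: {s, a, b, c, d, e, f, g}.
Min-cut edges: g→t (15); capacity 15 = 15.
This cut is saturated, so no flow can exceed 15.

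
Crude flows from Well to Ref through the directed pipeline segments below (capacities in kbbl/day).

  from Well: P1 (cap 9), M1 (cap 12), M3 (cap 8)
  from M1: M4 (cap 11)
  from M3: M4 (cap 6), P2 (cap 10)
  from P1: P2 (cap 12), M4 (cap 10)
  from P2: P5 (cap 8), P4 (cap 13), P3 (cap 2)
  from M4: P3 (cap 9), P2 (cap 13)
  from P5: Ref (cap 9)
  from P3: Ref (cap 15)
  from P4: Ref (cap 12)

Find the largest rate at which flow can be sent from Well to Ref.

28

Augment Well→M1→M4→P3→Ref: bottleneck 9, flow now 9.
Augment Well→M3→P2→P5→Ref: bottleneck 8, flow now 17.
Augment Well→P1→P2→P3→Ref: bottleneck 2, flow now 19.
Augment Well→P1→P2→P4→Ref: bottleneck 7, flow now 26.
Augment Well→M1→M4→P2→P4→Ref: bottleneck 2, flow now 28.
No augmenting path remains; maximum flow = 28.
In the residual graph, reachable from Well: {Well, M1}.
Min-cut edges: Well→M3 (8), Well→P1 (9), M1→M4 (11); capacity 8 + 9 + 11 = 28.
This cut is saturated, so no flow can exceed 28.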